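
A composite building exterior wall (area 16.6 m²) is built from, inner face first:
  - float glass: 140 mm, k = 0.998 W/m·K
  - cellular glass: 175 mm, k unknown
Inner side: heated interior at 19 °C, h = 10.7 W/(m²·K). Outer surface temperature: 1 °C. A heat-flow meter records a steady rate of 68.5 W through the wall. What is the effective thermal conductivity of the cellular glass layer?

k ≈ 0.0424 W/(m·K)

Series thermal resistances:
R_inner film = 1/(h_i·A) = 1/(10.7×16.6) = 0.00563 K/W
R_float glass = L/(kA) = 0.14/(0.998×16.6) = 0.008451 K/W
Sum of known resistances R_other = 0.01408 K/W
Total R = ΔT/Q = 18/68.5 = 0.2628 K/W
R_cellular glass = R_total − R_other = 0.2487 K/W
k = L/(R·A) = 0.175/(0.2487×16.6)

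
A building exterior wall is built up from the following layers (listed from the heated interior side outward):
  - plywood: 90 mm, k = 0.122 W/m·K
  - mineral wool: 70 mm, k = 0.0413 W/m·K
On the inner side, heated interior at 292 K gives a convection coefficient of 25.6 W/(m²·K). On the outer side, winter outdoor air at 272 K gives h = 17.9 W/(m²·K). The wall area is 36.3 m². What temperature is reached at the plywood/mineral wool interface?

T ≈ 286 K

Model the wall as resistances in series:
R_inner film = 1/(h_i·A) = 1/(25.6×36.3) = 0.001076 K/W
R_plywood = L/(kA) = 0.09/(0.122×36.3) = 0.02032 K/W
R_mineral wool = L/(kA) = 0.07/(0.0413×36.3) = 0.04669 K/W
R_outer film = 1/(h_o·A) = 1/(17.9×36.3) = 0.001539 K/W
R_total = 0.06963 K/W;  Q = ΔT/R_total = 20/0.06963 = 287.2 W
T_interface = T_inner − Q·ΣR(inner→interface) = 292 − 287×0.0214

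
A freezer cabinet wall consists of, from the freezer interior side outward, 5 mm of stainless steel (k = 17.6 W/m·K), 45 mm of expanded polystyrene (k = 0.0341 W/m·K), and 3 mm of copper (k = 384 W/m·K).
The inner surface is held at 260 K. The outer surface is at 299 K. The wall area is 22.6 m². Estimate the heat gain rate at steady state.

Thermal resistances in series:
R_stainless steel = L/(kA) = 0.005/(17.6×22.6) = 1.257×10^-5 K/W
R_expanded polystyrene = L/(kA) = 0.045/(0.0341×22.6) = 0.05839 K/W
R_copper = L/(kA) = 0.003/(384×22.6) = 3.457×10^-7 K/W
R_total = 0.0584 K/W
Q = ΔT / R_total = 39 / 0.0584

Q ≈ 668 W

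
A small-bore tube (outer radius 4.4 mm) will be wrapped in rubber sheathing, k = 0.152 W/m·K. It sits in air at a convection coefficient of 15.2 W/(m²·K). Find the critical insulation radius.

r_cr ≈ 10 mm

For a cylinder r_cr = k/h = 0.152/15.2
r_cr = 10 mm; since the bare radius (4.4 mm) is below r_cr, adding a thin layer of insulation will *increase* heat loss.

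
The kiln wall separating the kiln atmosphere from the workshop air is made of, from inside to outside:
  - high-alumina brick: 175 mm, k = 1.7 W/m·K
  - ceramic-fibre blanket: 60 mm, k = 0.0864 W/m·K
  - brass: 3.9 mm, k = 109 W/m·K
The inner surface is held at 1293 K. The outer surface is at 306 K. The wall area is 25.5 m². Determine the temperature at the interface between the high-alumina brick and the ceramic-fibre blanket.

Model the wall as resistances in series:
R_high-alumina brick = L/(kA) = 0.175/(1.7×25.5) = 0.004037 K/W
R_ceramic-fibre blanket = L/(kA) = 0.06/(0.0864×25.5) = 0.02723 K/W
R_brass = L/(kA) = 0.0039/(109×25.5) = 1.403×10^-6 K/W
R_total = 0.03127 K/W;  Q = ΔT/R_total = 987/0.03127 = 31560 W
T_interface = T_inner − Q·ΣR(inner→interface) = 1293 − 31600×0.004037

T ≈ 1170 K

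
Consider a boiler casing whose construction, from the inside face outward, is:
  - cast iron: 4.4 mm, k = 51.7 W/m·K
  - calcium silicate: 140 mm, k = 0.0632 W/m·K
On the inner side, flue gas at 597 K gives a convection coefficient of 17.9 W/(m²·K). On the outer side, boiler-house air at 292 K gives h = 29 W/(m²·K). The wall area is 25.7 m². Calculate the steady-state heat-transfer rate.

Model the wall as resistances in series:
R_inner film = 1/(h_i·A) = 1/(17.9×25.7) = 0.002174 K/W
R_cast iron = L/(kA) = 0.0044/(51.7×25.7) = 3.312×10^-6 K/W
R_calcium silicate = L/(kA) = 0.14/(0.0632×25.7) = 0.08619 K/W
R_outer film = 1/(h_o·A) = 1/(29×25.7) = 0.001342 K/W
R_total = 0.08971 K/W
Q = ΔT / R_total = 305 / 0.08971

Q ≈ 3400 W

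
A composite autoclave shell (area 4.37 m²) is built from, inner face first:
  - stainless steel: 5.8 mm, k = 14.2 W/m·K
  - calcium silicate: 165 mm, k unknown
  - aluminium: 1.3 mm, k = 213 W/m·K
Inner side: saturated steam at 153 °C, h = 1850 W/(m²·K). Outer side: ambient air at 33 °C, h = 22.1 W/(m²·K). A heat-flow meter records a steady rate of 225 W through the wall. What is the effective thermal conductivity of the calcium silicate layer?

k ≈ 0.0722 W/(m·K)

Using the resistance-network approach (series):
R_inner film = 1/(h_i·A) = 1/(1850×4.37) = 1.237×10^-4 K/W
R_stainless steel = L/(kA) = 0.0058/(14.2×4.37) = 9.347×10^-5 K/W
R_aluminium = L/(kA) = 0.0013/(213×4.37) = 1.397×10^-6 K/W
R_outer film = 1/(h_o·A) = 1/(22.1×4.37) = 0.01035 K/W
Sum of known resistances R_other = 0.01057 K/W
Total R = ΔT/Q = 120/225 = 0.5333 K/W
R_calcium silicate = R_total − R_other = 0.5228 K/W
k = L/(R·A) = 0.165/(0.5228×4.37)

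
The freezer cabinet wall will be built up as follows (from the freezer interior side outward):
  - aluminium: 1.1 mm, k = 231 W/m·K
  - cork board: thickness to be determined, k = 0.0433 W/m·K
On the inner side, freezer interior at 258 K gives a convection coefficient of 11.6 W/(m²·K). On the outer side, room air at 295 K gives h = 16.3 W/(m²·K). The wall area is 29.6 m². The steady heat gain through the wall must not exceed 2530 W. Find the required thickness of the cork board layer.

L ≈ 12.4 mm

Model the wall as resistances in series:
R_inner film = 1/(h_i·A) = 1/(11.6×29.6) = 0.002912 K/W
R_aluminium = L/(kA) = 0.0011/(231×29.6) = 1.609×10^-7 K/W
R_outer film = 1/(h_o·A) = 1/(16.3×29.6) = 0.002073 K/W
Sum of the known resistances R_other = 0.004985 K/W
Required total resistance R_tot = ΔT/Q_allow = 37/2530 = 0.01462 K/W
R_cork board = R_tot − R_other = 0.009639 K/W
L = R·k·A = 0.009639×0.0433×29.6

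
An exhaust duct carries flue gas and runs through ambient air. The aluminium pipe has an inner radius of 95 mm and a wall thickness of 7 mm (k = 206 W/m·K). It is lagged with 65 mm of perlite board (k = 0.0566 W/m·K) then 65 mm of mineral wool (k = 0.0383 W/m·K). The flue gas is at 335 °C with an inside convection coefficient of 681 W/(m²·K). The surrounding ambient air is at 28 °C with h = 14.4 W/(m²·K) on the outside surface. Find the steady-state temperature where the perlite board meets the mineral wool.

Cylindrical conduction, so R = ln(r₂/r₁)/(2πkL) per layer, in series:
R_inner film = 1/(h_i·2πr₁L) = 1/(681×2π×0.095×1) = 0.00246 K/W
R_aluminium pipe wall = ln(102/95)/(2π×206×1) = 5.493×10^-5 K/W
R_perlite board = ln(167/102)/(2π×0.0566×1) = 1.386 K/W
R_mineral wool = ln(232/167)/(2π×0.0383×1) = 1.366 K/W
R_outer film = 1/(h_o·2πr_oL) = 1/(14.4×2π×0.232×1) = 0.04764 K/W
R_total = 2.803 K/W
Q = ΔT/R_total = 307/2.803
Q = 110 W/m
T_interface = T_inner − Q·ΣR(inner→interface) = 335 − 110×1.389

T ≈ 183 °C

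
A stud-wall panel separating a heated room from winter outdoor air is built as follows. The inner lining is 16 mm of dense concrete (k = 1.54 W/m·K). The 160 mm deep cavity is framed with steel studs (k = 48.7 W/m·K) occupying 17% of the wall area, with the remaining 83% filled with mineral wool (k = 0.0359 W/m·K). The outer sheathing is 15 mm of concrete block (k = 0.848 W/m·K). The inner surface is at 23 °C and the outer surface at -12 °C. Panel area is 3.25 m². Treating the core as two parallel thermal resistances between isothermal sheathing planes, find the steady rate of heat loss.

Sheathing layers in series; stud and cavity paths in parallel between them.
R_inner = 0.016/(1.54×3.25) = 0.003197 K/W
R_stud  = 0.16/(48.7×0.17×3.25) = 0.005946 K/W
R_cav   = 0.16/(0.0359×0.83×3.25) = 1.652 K/W
1/R_core = 1/R_stud + 1/R_cav → R_core = 0.005925 K/W
R_outer = 0.015/(0.848×3.25) = 0.005443 K/W
R_total = 0.01456 K/W
Q = ΔT/R_total = 35/0.01456

Q ≈ 2400 W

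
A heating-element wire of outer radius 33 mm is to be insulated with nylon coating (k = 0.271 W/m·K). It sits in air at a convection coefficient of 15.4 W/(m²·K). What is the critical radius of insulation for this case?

For a cylinder r_cr = k/h = 0.271/15.4
r_cr = 17.6 mm; since the bare radius (33 mm) is above r_cr, any added insulation will reduce heat loss.

r_cr ≈ 17.6 mm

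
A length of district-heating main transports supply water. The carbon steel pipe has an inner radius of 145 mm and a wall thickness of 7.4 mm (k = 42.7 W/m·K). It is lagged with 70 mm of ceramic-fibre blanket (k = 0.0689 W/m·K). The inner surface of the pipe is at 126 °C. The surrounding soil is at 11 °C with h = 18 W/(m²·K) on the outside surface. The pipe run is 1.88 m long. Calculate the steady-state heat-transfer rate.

Q ≈ 237 W

Treating each annulus and film as a series resistance:
R_carbon steel pipe wall = ln(152.4/145)/(2π×42.7×1.88) = 9.868×10^-5 K/W
R_ceramic-fibre blanket = ln(222.4/152.4)/(2π×0.0689×1.88) = 0.4644 K/W
R_outer film = 1/(h_o·2πr_oL) = 1/(18×2π×0.2224×1.88) = 0.02115 K/W
R_total = 0.4857 K/W
Q = ΔT/R_total = 115/0.4857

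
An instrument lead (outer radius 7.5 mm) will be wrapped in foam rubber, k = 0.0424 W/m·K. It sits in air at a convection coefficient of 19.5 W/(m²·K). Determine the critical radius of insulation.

For a cylinder r_cr = k/h = 0.0424/19.5
r_cr = 2.17 mm; since the bare radius (7.5 mm) is above r_cr, any added insulation will reduce heat loss.

r_cr ≈ 2.17 mm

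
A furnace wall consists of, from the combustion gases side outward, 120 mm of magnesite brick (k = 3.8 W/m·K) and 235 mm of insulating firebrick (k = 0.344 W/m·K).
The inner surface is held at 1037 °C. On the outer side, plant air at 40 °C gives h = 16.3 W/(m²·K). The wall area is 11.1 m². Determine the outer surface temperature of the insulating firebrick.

T ≈ 119 °C

Series thermal resistances:
R_magnesite brick = L/(kA) = 0.12/(3.8×11.1) = 0.002845 K/W
R_insulating firebrick = L/(kA) = 0.235/(0.344×11.1) = 0.06154 K/W
R_outer film = 1/(h_o·A) = 1/(16.3×11.1) = 0.005527 K/W
R_total = 0.06992 K/W;  Q = ΔT/R_total = 997/0.06992 = 14260 W
T_interface = T_inner − Q·ΣR(inner→interface) = 1037 − 14300×0.06439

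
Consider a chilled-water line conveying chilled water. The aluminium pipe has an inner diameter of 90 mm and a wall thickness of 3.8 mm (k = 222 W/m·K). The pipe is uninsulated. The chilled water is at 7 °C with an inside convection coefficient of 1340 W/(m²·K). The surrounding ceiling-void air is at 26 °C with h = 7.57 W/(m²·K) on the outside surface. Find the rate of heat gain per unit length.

For a radial system each layer contributes R = ln(r_out/r_in)/(2πkL); films add R = 1/(hA).
R_inner film = 1/(h_i·2πr₁L) = 1/(1340×2π×0.045×1) = 0.002639 K/W
R_aluminium pipe wall = ln(48.8/45)/(2π×222×1) = 5.812×10^-5 K/W
R_outer film = 1/(h_o·2πr_oL) = 1/(7.57×2π×0.0488×1) = 0.4308 K/W
R_total = 0.4335 K/W
Q = ΔT/R_total = 19/0.4335

q′ ≈ 43.8 W/m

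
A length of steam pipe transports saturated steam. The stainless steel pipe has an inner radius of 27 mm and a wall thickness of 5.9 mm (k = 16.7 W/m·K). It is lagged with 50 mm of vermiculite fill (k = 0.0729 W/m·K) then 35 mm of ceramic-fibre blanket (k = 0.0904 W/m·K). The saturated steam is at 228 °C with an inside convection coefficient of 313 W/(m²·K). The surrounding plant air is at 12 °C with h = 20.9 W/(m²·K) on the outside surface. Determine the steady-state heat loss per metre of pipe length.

q′ ≈ 79.3 W/m

Per-layer cylindrical resistances, series-summed:
R_inner film = 1/(h_i·2πr₁L) = 1/(313×2π×0.027×1) = 0.01883 K/W
R_stainless steel pipe wall = ln(32.9/27)/(2π×16.7×1) = 0.001884 K/W
R_vermiculite fill = ln(82.9/32.9)/(2π×0.0729×1) = 2.018 K/W
R_ceramic-fibre blanket = ln(117.9/82.9)/(2π×0.0904×1) = 0.6201 K/W
R_outer film = 1/(h_o·2πr_oL) = 1/(20.9×2π×0.1179×1) = 0.06459 K/W
R_total = 2.723 K/W
Q = ΔT/R_total = 216/2.723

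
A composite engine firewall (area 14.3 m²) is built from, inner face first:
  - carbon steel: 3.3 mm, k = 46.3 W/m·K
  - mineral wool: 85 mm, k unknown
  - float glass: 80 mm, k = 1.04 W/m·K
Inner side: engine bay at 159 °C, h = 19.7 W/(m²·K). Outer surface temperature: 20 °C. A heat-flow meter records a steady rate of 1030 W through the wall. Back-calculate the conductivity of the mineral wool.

k ≈ 0.0472 W/(m·K)

Thermal resistances in series:
R_inner film = 1/(h_i·A) = 1/(19.7×14.3) = 0.00355 K/W
R_carbon steel = L/(kA) = 0.0033/(46.3×14.3) = 4.984×10^-6 K/W
R_float glass = L/(kA) = 0.08/(1.04×14.3) = 0.005379 K/W
Sum of known resistances R_other = 0.008934 K/W
Total R = ΔT/Q = 139/1030 = 0.135 K/W
R_mineral wool = R_total − R_other = 0.126 K/W
k = L/(R·A) = 0.085/(0.126×14.3)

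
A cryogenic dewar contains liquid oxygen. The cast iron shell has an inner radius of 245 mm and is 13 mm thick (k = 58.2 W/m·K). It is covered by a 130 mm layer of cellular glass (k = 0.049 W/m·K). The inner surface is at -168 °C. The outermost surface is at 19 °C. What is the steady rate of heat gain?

Spherical conduction: R = (1/r_in − 1/r_out)/(4πk) per layer; series-sum.
R_cast iron shell = (1/0.245 − 1/0.258)/(4π×58.2) = 2.812×10^-4 K/W
R_cellular glass = (1/0.258 − 1/0.388)/(4π×0.049) = 2.109 K/W
R_total = 2.109 K/W
Q = ΔT/R_total = 187/2.109

Q ≈ 88.7 W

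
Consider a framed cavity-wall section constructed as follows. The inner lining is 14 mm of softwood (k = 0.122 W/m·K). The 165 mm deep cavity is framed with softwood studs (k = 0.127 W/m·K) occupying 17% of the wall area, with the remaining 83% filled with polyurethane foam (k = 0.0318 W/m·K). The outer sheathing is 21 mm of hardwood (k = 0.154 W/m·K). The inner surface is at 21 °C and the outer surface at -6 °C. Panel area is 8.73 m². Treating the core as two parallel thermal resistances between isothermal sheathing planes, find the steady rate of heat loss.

Q ≈ 63.9 W

Sheathing layers in series; stud and cavity paths in parallel between them.
R_inner = 0.014/(0.122×8.73) = 0.01314 K/W
R_stud  = 0.165/(0.127×0.17×8.73) = 0.8754 K/W
R_cav   = 0.165/(0.0318×0.83×8.73) = 0.7161 K/W
1/R_core = 1/R_stud + 1/R_cav → R_core = 0.3939 K/W
R_outer = 0.021/(0.154×8.73) = 0.01562 K/W
R_total = 0.4227 K/W
Q = ΔT/R_total = 27/0.4227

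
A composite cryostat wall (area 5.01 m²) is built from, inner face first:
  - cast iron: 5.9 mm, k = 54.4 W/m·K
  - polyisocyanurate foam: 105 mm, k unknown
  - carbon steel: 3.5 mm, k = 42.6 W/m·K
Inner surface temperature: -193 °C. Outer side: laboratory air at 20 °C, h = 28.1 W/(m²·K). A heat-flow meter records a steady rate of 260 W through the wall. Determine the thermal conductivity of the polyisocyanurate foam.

Thermal resistances in series:
R_cast iron = L/(kA) = 0.0059/(54.4×5.01) = 2.165×10^-5 K/W
R_carbon steel = L/(kA) = 0.0035/(42.6×5.01) = 1.64×10^-5 K/W
R_outer film = 1/(h_o·A) = 1/(28.1×5.01) = 0.007103 K/W
Sum of known resistances R_other = 0.007141 K/W
Total R = ΔT/Q = 213/260 = 0.8192 K/W
R_polyisocyanurate foam = R_total − R_other = 0.8121 K/W
k = L/(R·A) = 0.105/(0.8121×5.01)

k ≈ 0.0258 W/(m·K)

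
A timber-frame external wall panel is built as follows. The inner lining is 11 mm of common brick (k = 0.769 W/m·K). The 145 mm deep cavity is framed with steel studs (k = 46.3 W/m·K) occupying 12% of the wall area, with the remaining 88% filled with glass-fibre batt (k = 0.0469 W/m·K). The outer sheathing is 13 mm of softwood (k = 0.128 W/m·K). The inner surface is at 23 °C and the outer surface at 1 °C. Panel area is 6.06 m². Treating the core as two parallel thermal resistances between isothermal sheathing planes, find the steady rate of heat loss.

Q ≈ 940 W

Sheathing layers in series; stud and cavity paths in parallel between them.
R_inner = 0.011/(0.769×6.06) = 0.00236 K/W
R_stud  = 0.145/(46.3×0.12×6.06) = 0.004307 K/W
R_cav   = 0.145/(0.0469×0.88×6.06) = 0.5797 K/W
1/R_core = 1/R_stud + 1/R_cav → R_core = 0.004275 K/W
R_outer = 0.013/(0.128×6.06) = 0.01676 K/W
R_total = 0.02339 K/W
Q = ΔT/R_total = 22/0.02339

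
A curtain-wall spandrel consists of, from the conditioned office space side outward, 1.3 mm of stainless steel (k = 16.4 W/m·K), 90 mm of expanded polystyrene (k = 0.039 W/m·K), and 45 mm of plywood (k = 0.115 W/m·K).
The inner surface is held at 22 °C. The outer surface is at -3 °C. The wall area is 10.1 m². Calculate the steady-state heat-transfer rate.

Q ≈ 93.6 W

Model the wall as resistances in series:
R_stainless steel = L/(kA) = 0.0013/(16.4×10.1) = 7.848×10^-6 K/W
R_expanded polystyrene = L/(kA) = 0.09/(0.039×10.1) = 0.2285 K/W
R_plywood = L/(kA) = 0.045/(0.115×10.1) = 0.03874 K/W
R_total = 0.2672 K/W
Q = ΔT / R_total = 25 / 0.2672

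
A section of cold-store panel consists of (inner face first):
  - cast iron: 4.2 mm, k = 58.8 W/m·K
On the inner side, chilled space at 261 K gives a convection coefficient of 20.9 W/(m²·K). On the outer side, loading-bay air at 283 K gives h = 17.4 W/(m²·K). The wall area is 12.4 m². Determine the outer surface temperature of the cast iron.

T ≈ 271 K

Model the wall as resistances in series:
R_inner film = 1/(h_i·A) = 1/(20.9×12.4) = 0.003859 K/W
R_cast iron = L/(kA) = 0.0042/(58.8×12.4) = 5.76×10^-6 K/W
R_outer film = 1/(h_o·A) = 1/(17.4×12.4) = 0.004635 K/W
R_total = 0.008499 K/W;  Q = ΔT/R_total = 22/0.008499 = 2588 W
T_interface = T_inner + Q·ΣR(inner→interface) = 261 + 2590×0.003864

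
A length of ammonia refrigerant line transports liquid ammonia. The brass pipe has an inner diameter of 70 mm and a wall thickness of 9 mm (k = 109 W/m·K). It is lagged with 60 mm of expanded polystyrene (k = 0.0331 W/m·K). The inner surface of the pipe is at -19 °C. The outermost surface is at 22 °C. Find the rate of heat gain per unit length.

Per-layer cylindrical resistances, series-summed:
R_brass pipe wall = ln(44/35)/(2π×109×1) = 3.341×10^-4 K/W
R_expanded polystyrene = ln(104/44)/(2π×0.0331×1) = 4.136 K/W
R_total = 4.136 K/W
Q = ΔT/R_total = 41/4.136

q′ ≈ 9.91 W/m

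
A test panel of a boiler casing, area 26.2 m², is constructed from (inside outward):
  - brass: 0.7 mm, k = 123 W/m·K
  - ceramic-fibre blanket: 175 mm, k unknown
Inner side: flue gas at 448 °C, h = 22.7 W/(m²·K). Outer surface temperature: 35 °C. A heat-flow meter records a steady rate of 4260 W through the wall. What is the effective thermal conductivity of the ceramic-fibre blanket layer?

Using the resistance-network approach (series):
R_inner film = 1/(h_i·A) = 1/(22.7×26.2) = 0.001681 K/W
R_brass = L/(kA) = 0.0007/(123×26.2) = 2.172×10^-7 K/W
Sum of known resistances R_other = 0.001682 K/W
Total R = ΔT/Q = 413/4260 = 0.09695 K/W
R_ceramic-fibre blanket = R_total − R_other = 0.09527 K/W
k = L/(R·A) = 0.175/(0.09527×26.2)

k ≈ 0.0701 W/(m·K)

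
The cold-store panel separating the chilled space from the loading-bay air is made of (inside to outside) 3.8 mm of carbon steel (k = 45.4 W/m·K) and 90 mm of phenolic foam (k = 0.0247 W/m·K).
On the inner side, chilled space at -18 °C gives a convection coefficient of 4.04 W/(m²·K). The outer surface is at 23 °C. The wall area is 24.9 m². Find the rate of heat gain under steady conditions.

Q ≈ 262 W

Series thermal resistances:
R_inner film = 1/(h_i·A) = 1/(4.04×24.9) = 0.009941 K/W
R_carbon steel = L/(kA) = 0.0038/(45.4×24.9) = 3.361×10^-6 K/W
R_phenolic foam = L/(kA) = 0.09/(0.0247×24.9) = 0.1463 K/W
R_total = 0.1563 K/W
Q = ΔT / R_total = 41 / 0.1563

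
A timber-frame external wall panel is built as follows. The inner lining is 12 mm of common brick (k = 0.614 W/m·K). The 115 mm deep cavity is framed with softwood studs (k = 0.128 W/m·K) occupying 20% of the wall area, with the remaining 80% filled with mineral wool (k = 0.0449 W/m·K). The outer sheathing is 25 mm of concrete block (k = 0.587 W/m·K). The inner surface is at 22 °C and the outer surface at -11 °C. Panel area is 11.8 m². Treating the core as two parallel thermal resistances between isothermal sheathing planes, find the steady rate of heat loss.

Q ≈ 202 W

Sheathing layers in series; stud and cavity paths in parallel between them.
R_inner = 0.012/(0.614×11.8) = 0.001656 K/W
R_stud  = 0.115/(0.128×0.2×11.8) = 0.3807 K/W
R_cav   = 0.115/(0.0449×0.8×11.8) = 0.2713 K/W
1/R_core = 1/R_stud + 1/R_cav → R_core = 0.1584 K/W
R_outer = 0.025/(0.587×11.8) = 0.003609 K/W
R_total = 0.1637 K/W
Q = ΔT/R_total = 33/0.1637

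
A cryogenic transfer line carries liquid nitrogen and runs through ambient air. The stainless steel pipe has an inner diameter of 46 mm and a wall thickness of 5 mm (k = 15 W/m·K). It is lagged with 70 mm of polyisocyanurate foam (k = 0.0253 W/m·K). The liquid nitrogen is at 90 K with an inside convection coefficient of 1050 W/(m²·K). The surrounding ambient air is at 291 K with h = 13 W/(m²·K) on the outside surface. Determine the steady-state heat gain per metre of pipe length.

Radial resistances (cylindrical: R_cond = ln(r_o/r_i)/(2πkL), R_conv = 1/(h·2πrL)):
R_inner film = 1/(h_i·2πr₁L) = 1/(1050×2π×0.023×1) = 0.00659 K/W
R_stainless steel pipe wall = ln(28/23)/(2π×15×1) = 0.002087 K/W
R_polyisocyanurate foam = ln(98/28)/(2π×0.0253×1) = 7.881 K/W
R_outer film = 1/(h_o·2πr_oL) = 1/(13×2π×0.098×1) = 0.1249 K/W
R_total = 8.014 K/W
Q = ΔT/R_total = 201/8.014

q′ ≈ 25.1 W/m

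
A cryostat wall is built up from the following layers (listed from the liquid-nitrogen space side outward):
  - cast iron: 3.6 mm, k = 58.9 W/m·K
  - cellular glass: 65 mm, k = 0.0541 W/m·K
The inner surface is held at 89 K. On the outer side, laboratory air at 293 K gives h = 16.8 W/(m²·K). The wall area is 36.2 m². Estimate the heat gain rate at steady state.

Series thermal resistances:
R_cast iron = L/(kA) = 0.0036/(58.9×36.2) = 1.688×10^-6 K/W
R_cellular glass = L/(kA) = 0.065/(0.0541×36.2) = 0.03319 K/W
R_outer film = 1/(h_o·A) = 1/(16.8×36.2) = 0.001644 K/W
R_total = 0.03484 K/W
Q = ΔT / R_total = 204 / 0.03484

Q ≈ 5860 W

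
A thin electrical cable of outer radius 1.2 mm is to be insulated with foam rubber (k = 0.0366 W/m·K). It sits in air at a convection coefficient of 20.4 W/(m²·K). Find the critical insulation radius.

For a cylinder r_cr = k/h = 0.0366/20.4
r_cr = 1.79 mm; since the bare radius (1.2 mm) is below r_cr, adding a thin layer of insulation will *increase* heat loss.

r_cr ≈ 1.79 mm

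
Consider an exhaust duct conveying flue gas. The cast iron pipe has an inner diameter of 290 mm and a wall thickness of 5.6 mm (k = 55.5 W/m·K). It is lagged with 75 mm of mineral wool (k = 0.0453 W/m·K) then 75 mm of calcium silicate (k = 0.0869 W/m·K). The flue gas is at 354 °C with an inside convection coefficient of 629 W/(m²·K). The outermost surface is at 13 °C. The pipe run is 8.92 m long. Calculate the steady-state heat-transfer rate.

For a radial system each layer contributes R = ln(r_out/r_in)/(2πkL); films add R = 1/(hA).
R_inner film = 1/(h_i·2πr₁L) = 1/(629×2π×0.145×8.92) = 1.956×10^-4 K/W
R_cast iron pipe wall = ln(150.6/145)/(2π×55.5×8.92) = 1.218×10^-5 K/W
R_mineral wool = ln(225.6/150.6)/(2π×0.0453×8.92) = 0.1592 K/W
R_calcium silicate = ln(300.6/225.6)/(2π×0.0869×8.92) = 0.05893 K/W
R_total = 0.2183 K/W
Q = ΔT/R_total = 341/0.2183

Q ≈ 1560 W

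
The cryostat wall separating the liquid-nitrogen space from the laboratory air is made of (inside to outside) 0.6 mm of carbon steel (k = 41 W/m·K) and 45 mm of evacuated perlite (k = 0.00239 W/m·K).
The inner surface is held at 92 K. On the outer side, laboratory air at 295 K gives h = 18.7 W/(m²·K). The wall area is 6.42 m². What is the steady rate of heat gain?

Q ≈ 69 W

Using the resistance-network approach (series):
R_carbon steel = L/(kA) = 0.0006/(41×6.42) = 2.279×10^-6 K/W
R_evacuated perlite = L/(kA) = 0.045/(0.00239×6.42) = 2.933 K/W
R_outer film = 1/(h_o·A) = 1/(18.7×6.42) = 0.00833 K/W
R_total = 2.941 K/W
Q = ΔT / R_total = 203 / 2.941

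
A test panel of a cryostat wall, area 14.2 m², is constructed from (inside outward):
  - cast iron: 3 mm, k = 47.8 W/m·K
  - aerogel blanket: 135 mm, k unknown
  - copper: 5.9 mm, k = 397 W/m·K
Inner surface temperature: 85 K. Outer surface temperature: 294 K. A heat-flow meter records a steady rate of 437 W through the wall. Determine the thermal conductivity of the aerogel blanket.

Series thermal resistances:
R_cast iron = L/(kA) = 0.003/(47.8×14.2) = 4.42×10^-6 K/W
R_copper = L/(kA) = 0.0059/(397×14.2) = 1.047×10^-6 K/W
Sum of known resistances R_other = 5.466×10^-6 K/W
Total R = ΔT/Q = 209/437 = 0.4783 K/W
R_aerogel blanket = R_total − R_other = 0.4783 K/W
k = L/(R·A) = 0.135/(0.4783×14.2)

k ≈ 0.0199 W/(m·K)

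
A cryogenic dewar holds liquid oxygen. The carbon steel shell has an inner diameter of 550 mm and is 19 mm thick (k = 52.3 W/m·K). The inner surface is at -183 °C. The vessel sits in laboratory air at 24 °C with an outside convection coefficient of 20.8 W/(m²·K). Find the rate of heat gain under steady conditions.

For a spherical shell R = (1/r₁ − 1/r₂)/(4πk); film R = 1/(h·4πr²). In series:
R_carbon steel shell = (1/0.275 − 1/0.294)/(4π×52.3) = 3.576×10^-4 K/W
R_outer film = 1/(h·4πr_o²) = 1/(20.8×4π×0.294²) = 0.04426 K/W
R_total = 0.04462 K/W
Q = ΔT/R_total = 207/0.04462

Q ≈ 4640 W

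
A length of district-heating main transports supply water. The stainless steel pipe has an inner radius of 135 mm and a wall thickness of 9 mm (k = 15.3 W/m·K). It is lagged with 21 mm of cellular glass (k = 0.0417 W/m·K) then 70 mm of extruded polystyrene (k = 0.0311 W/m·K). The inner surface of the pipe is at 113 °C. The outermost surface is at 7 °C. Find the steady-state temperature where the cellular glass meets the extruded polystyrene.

Radial resistances (cylindrical: R_cond = ln(r_o/r_i)/(2πkL), R_conv = 1/(h·2πrL)):
R_stainless steel pipe wall = ln(144/135)/(2π×15.3×1) = 6.713×10^-4 K/W
R_cellular glass = ln(165/144)/(2π×0.0417×1) = 0.5196 K/W
R_extruded polystyrene = ln(235/165)/(2π×0.0311×1) = 1.81 K/W
R_total = 2.33 K/W
Q = ΔT/R_total = 106/2.33
Q = 45.5 W/m
T_interface = T_inner − Q·ΣR(inner→interface) = 113 − 45.5×0.5202

T ≈ 89.3 °C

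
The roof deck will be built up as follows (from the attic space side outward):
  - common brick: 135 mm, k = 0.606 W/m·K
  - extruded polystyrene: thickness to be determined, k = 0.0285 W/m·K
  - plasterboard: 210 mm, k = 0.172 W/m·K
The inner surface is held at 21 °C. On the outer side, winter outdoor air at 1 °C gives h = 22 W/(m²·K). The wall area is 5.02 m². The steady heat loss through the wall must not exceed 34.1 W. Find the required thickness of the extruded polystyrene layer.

Using the resistance-network approach (series):
R_common brick = L/(kA) = 0.135/(0.606×5.02) = 0.04438 K/W
R_plasterboard = L/(kA) = 0.21/(0.172×5.02) = 0.2432 K/W
R_outer film = 1/(h_o·A) = 1/(22×5.02) = 0.009055 K/W
Sum of the known resistances R_other = 0.2966 K/W
Required total resistance R_tot = ΔT/Q_allow = 20/34.1 = 0.5865 K/W
R_extruded polystyrene = R_tot − R_other = 0.2899 K/W
L = R·k·A = 0.2899×0.0285×5.02

L ≈ 41.5 mm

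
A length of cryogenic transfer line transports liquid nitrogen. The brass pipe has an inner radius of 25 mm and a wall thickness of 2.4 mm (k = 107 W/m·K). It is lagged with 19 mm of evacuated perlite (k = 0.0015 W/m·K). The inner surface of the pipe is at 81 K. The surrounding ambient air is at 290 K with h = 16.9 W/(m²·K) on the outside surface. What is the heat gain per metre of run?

q′ ≈ 3.73 W/m

Cylindrical conduction, so R = ln(r₂/r₁)/(2πkL) per layer, in series:
R_brass pipe wall = ln(27.4/25)/(2π×107×1) = 1.363×10^-4 K/W
R_evacuated perlite = ln(46.4/27.4)/(2π×0.0015×1) = 55.89 K/W
R_outer film = 1/(h_o·2πr_oL) = 1/(16.9×2π×0.0464×1) = 0.203 K/W
R_total = 56.09 K/W
Q = ΔT/R_total = 209/56.09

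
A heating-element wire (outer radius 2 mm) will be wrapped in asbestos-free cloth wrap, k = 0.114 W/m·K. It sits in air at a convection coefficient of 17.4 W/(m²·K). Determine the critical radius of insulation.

For a cylinder r_cr = k/h = 0.114/17.4
r_cr = 6.55 mm; since the bare radius (2 mm) is below r_cr, adding a thin layer of insulation will *increase* heat loss.

r_cr ≈ 6.55 mm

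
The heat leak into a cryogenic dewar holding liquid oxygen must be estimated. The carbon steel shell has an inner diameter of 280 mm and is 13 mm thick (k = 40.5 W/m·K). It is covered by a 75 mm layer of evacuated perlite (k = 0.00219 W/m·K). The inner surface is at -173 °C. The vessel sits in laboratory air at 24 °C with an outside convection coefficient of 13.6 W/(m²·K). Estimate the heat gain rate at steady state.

Q ≈ 2.52 W

Radial (spherical) resistances in series:
R_carbon steel shell = (1/0.14 − 1/0.153)/(4π×40.5) = 0.001193 K/W
R_evacuated perlite = (1/0.153 − 1/0.228)/(4π×0.00219) = 78.12 K/W
R_outer film = 1/(h·4πr_o²) = 1/(13.6×4π×0.228²) = 0.1126 K/W
R_total = 78.24 K/W
Q = ΔT/R_total = 197/78.24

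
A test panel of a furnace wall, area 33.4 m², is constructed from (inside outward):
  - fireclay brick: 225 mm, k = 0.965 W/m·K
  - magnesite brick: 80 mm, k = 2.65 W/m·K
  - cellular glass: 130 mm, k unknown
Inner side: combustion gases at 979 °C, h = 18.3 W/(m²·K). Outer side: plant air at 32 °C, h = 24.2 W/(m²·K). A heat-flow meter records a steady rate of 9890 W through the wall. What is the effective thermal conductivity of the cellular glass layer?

Model the wall as resistances in series:
R_inner film = 1/(h_i·A) = 1/(18.3×33.4) = 0.001636 K/W
R_fireclay brick = L/(kA) = 0.225/(0.965×33.4) = 0.006981 K/W
R_magnesite brick = L/(kA) = 0.08/(2.65×33.4) = 9.039×10^-4 K/W
R_outer film = 1/(h_o·A) = 1/(24.2×33.4) = 0.001237 K/W
Sum of known resistances R_other = 0.01076 K/W
Total R = ΔT/Q = 947/9890 = 0.09575 K/W
R_cellular glass = R_total − R_other = 0.085 K/W
k = L/(R·A) = 0.13/(0.085×33.4)

k ≈ 0.0458 W/(m·K)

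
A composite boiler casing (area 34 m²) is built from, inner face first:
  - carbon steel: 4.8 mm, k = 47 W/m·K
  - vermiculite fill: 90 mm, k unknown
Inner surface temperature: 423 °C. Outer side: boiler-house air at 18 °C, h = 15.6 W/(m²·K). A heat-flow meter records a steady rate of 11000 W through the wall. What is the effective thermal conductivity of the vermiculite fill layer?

k ≈ 0.0758 W/(m·K)

Using the resistance-network approach (series):
R_carbon steel = L/(kA) = 0.0048/(47×34) = 3.004×10^-6 K/W
R_outer film = 1/(h_o·A) = 1/(15.6×34) = 0.001885 K/W
Sum of known resistances R_other = 0.001888 K/W
Total R = ΔT/Q = 405/11000 = 0.03682 K/W
R_vermiculite fill = R_total − R_other = 0.03493 K/W
k = L/(R·A) = 0.09/(0.03493×34)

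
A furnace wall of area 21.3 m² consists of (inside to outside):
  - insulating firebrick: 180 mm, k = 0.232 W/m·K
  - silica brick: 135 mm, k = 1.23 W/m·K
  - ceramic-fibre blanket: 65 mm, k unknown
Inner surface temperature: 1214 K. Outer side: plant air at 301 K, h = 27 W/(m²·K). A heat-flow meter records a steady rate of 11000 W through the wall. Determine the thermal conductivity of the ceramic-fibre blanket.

k ≈ 0.0769 W/(m·K)

Treating each layer as a thermal resistance in series:
R_insulating firebrick = L/(kA) = 0.18/(0.232×21.3) = 0.03643 K/W
R_silica brick = L/(kA) = 0.135/(1.23×21.3) = 0.005153 K/W
R_outer film = 1/(h_o·A) = 1/(27×21.3) = 0.001739 K/W
Sum of known resistances R_other = 0.04332 K/W
Total R = ΔT/Q = 913/11000 = 0.083 K/W
R_ceramic-fibre blanket = R_total − R_other = 0.03968 K/W
k = L/(R·A) = 0.065/(0.03968×21.3)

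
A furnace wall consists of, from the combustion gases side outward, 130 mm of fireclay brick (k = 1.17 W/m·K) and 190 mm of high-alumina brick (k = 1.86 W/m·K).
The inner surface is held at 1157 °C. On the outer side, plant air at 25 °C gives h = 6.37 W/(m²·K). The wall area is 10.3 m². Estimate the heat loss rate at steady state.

Treating each layer as a thermal resistance in series:
R_fireclay brick = L/(kA) = 0.13/(1.17×10.3) = 0.01079 K/W
R_high-alumina brick = L/(kA) = 0.19/(1.86×10.3) = 0.009918 K/W
R_outer film = 1/(h_o·A) = 1/(6.37×10.3) = 0.01524 K/W
R_total = 0.03595 K/W
Q = ΔT / R_total = 1132 / 0.03595

Q ≈ 31500 W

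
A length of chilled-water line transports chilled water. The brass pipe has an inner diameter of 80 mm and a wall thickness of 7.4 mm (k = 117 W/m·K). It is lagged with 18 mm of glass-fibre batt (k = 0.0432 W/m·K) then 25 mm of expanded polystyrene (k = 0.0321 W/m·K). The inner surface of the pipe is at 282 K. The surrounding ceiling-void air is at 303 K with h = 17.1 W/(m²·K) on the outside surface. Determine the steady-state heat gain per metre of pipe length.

q′ ≈ 7.26 W/m

Cylindrical conduction, so R = ln(r₂/r₁)/(2πkL) per layer, in series:
R_brass pipe wall = ln(47.4/40)/(2π×117×1) = 2.309×10^-4 K/W
R_glass-fibre batt = ln(65.4/47.4)/(2π×0.0432×1) = 1.186 K/W
R_expanded polystyrene = ln(90.4/65.4)/(2π×0.0321×1) = 1.605 K/W
R_outer film = 1/(h_o·2πr_oL) = 1/(17.1×2π×0.0904×1) = 0.103 K/W
R_total = 2.894 K/W
Q = ΔT/R_total = 21/2.894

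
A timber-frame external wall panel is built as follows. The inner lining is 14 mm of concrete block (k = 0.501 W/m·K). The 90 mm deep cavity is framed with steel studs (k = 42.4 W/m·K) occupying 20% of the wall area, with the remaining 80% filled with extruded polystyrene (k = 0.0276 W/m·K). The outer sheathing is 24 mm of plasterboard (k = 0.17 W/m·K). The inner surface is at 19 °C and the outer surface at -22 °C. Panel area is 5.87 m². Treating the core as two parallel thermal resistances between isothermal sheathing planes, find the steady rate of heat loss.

Q ≈ 1340 W

Sheathing layers in series; stud and cavity paths in parallel between them.
R_inner = 0.014/(0.501×5.87) = 0.00476 K/W
R_stud  = 0.09/(42.4×0.2×5.87) = 0.001808 K/W
R_cav   = 0.09/(0.0276×0.8×5.87) = 0.6944 K/W
1/R_core = 1/R_stud + 1/R_cav → R_core = 0.001803 K/W
R_outer = 0.024/(0.17×5.87) = 0.02405 K/W
R_total = 0.03061 K/W
Q = ΔT/R_total = 41/0.03061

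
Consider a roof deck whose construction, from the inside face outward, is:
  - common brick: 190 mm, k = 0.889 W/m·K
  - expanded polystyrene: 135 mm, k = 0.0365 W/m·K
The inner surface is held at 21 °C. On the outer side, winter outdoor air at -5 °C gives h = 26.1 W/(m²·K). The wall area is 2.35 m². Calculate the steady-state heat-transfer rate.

Model the wall as resistances in series:
R_common brick = L/(kA) = 0.19/(0.889×2.35) = 0.09095 K/W
R_expanded polystyrene = L/(kA) = 0.135/(0.0365×2.35) = 1.574 K/W
R_outer film = 1/(h_o·A) = 1/(26.1×2.35) = 0.0163 K/W
R_total = 1.681 K/W
Q = ΔT / R_total = 26 / 1.681

Q ≈ 15.5 W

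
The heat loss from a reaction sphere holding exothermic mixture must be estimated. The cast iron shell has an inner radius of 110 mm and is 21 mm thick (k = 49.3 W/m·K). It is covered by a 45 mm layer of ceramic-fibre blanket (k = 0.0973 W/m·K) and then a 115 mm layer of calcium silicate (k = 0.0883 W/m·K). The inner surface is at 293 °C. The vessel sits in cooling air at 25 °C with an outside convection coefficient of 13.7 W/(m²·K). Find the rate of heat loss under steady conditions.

Q ≈ 72.6 W

Each spherical layer contributes R = (1/r_i − 1/r_o)/(4πk):
R_cast iron shell = (1/0.11 − 1/0.131)/(4π×49.3) = 0.002352 K/W
R_ceramic-fibre blanket = (1/0.131 − 1/0.176)/(4π×0.0973) = 1.596 K/W
R_calcium silicate = (1/0.176 − 1/0.291)/(4π×0.0883) = 2.024 K/W
R_outer film = 1/(h·4πr_o²) = 1/(13.7×4π×0.291²) = 0.06859 K/W
R_total = 3.691 K/W
Q = ΔT/R_total = 268/3.691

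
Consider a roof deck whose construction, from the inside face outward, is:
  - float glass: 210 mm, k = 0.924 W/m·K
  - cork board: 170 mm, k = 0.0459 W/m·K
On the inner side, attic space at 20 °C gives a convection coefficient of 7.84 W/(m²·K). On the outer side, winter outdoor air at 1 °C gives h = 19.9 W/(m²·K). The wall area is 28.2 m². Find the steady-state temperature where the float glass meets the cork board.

Using the resistance-network approach (series):
R_inner film = 1/(h_i·A) = 1/(7.84×28.2) = 0.004523 K/W
R_float glass = L/(kA) = 0.21/(0.924×28.2) = 0.008059 K/W
R_cork board = L/(kA) = 0.17/(0.0459×28.2) = 0.1313 K/W
R_outer film = 1/(h_o·A) = 1/(19.9×28.2) = 0.001782 K/W
R_total = 0.1457 K/W;  Q = ΔT/R_total = 19/0.1457 = 130.4 W
T_interface = T_inner − Q·ΣR(inner→interface) = 20 − 130×0.01258

T ≈ 18.4 °C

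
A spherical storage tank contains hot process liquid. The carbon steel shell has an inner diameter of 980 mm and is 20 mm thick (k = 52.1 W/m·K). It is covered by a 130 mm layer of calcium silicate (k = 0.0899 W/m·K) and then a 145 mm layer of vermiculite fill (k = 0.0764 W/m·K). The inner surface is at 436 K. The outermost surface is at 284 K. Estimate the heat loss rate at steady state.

Q ≈ 233 W

For a spherical shell R = (1/r₁ − 1/r₂)/(4πk); film R = 1/(h·4πr²). In series:
R_carbon steel shell = (1/0.49 − 1/0.51)/(4π×52.1) = 1.222×10^-4 K/W
R_calcium silicate = (1/0.51 − 1/0.64)/(4π×0.0899) = 0.3526 K/W
R_vermiculite fill = (1/0.64 − 1/0.785)/(4π×0.0764) = 0.3006 K/W
R_total = 0.6533 K/W
Q = ΔT/R_total = 152/0.6533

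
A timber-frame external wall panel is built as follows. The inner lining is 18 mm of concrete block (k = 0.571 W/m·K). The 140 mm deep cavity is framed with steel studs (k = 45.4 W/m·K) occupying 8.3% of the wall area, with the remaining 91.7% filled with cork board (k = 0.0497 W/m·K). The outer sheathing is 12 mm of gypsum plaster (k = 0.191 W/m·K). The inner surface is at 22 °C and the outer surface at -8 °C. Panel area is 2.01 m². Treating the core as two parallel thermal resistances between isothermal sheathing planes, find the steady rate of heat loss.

Q ≈ 460 W

Sheathing layers in series; stud and cavity paths in parallel between them.
R_inner = 0.018/(0.571×2.01) = 0.01568 K/W
R_stud  = 0.14/(45.4×0.083×2.01) = 0.01848 K/W
R_cav   = 0.14/(0.0497×0.917×2.01) = 1.528 K/W
1/R_core = 1/R_stud + 1/R_cav → R_core = 0.01826 K/W
R_outer = 0.012/(0.191×2.01) = 0.03126 K/W
R_total = 0.0652 K/W
Q = ΔT/R_total = 30/0.0652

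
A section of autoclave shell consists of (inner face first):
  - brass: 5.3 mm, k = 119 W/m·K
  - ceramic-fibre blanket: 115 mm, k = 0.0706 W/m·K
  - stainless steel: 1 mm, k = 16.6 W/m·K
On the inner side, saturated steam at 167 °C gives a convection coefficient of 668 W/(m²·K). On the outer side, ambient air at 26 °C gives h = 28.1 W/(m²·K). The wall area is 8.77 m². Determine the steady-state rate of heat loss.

Using the resistance-network approach (series):
R_inner film = 1/(h_i·A) = 1/(668×8.77) = 1.707×10^-4 K/W
R_brass = L/(kA) = 0.0053/(119×8.77) = 5.078×10^-6 K/W
R_ceramic-fibre blanket = L/(kA) = 0.115/(0.0706×8.77) = 0.1857 K/W
R_stainless steel = L/(kA) = 0.001/(16.6×8.77) = 6.869×10^-6 K/W
R_outer film = 1/(h_o·A) = 1/(28.1×8.77) = 0.004058 K/W
R_total = 0.19 K/W
Q = ΔT / R_total = 141 / 0.19

Q ≈ 742 W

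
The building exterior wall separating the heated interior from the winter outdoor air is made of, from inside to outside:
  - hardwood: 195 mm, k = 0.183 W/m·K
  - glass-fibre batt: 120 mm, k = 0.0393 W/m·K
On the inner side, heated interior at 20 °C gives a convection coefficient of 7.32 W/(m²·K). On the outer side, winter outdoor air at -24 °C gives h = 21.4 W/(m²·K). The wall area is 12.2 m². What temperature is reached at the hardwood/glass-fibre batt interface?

T ≈ 7.71 °C

Treating each layer as a thermal resistance in series:
R_inner film = 1/(h_i·A) = 1/(7.32×12.2) = 0.0112 K/W
R_hardwood = L/(kA) = 0.195/(0.183×12.2) = 0.08734 K/W
R_glass-fibre batt = L/(kA) = 0.12/(0.0393×12.2) = 0.2503 K/W
R_outer film = 1/(h_o·A) = 1/(21.4×12.2) = 0.00383 K/W
R_total = 0.3527 K/W;  Q = ΔT/R_total = 44/0.3527 = 124.8 W
T_interface = T_inner − Q·ΣR(inner→interface) = 20 − 125×0.09854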